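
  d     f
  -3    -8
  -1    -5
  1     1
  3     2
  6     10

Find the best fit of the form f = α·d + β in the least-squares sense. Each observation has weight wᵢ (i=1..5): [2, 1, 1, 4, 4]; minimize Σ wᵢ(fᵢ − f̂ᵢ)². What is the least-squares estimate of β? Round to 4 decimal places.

β = -2.6267

Normal-equation sums: Σwᵢ·d·d = 200, Σwᵢ·d = 30, Σwᵢ·1 = 12.
Right-hand side: Σwᵢ·d·f = 318, Σwᵢ·f = 28.
MᵀWM·[α, β]ᵀ = MᵀWf becomes [[200, 30]; [30, 12]]·[α, β]ᵀ = [318, 28]ᵀ.
det = 200·12 − 30² = 1500.
α = (318·12 − 30·28)/1500 = 248/125; β = (200·28 − 30·318)/1500 = -197/75.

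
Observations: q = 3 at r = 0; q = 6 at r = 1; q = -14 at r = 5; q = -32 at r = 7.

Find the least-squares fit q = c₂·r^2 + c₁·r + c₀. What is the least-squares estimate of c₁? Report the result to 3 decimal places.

Compute the Gram sums: Σr^2·r^2 = 3027, Σr^2·r = 469, Σr^2 = 75, Σr·r = 75, Σr = 13, Σ1 = 4.
For Mᵀq: Σr^2·q = -1912, Σr·q = -288, Σq = -37.
So MᵀM·[c₂, c₁, c₀]ᵀ = Mᵀq: [[3027, 469, 75]; [469, 75, 13]; [75, 13, 4]]·[c₂, c₁, c₀]ᵀ = [-1912, -288, -37]ᵀ.
Row-reducing yields c₂ = -1056/1171, c₁ = 1265/1171, c₀ = 4857/1171.

c₁ = 1.080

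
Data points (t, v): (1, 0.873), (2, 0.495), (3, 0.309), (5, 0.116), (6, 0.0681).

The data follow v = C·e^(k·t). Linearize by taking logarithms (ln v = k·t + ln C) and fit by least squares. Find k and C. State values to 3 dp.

With ln vᵢ as the transformed response and tᵢ as the regressor:
Σt = 17.0000, Σ(t)² = 75.0000, Σln v = -6.8544, Σt·ln v = -31.9570.
Equations: 75.0000·k + 17.0000·ln C = -31.9570;  17.0000·k + 5·ln C = -6.8544.
Solving (det = 86.0000): k = -0.50303, ln C = 0.33942, so C = exp(0.33942) = 1.40413.

k = -0.503, C = 1.404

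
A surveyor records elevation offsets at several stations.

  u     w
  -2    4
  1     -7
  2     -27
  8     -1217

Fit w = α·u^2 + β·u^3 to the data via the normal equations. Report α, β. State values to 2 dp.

Entries of AᵀA: Σu^2·u^2 = 4129, Σu^2·u^3 = 32769, Σu^3·u^3 = 262273.
Moment sums: Σu^2·w = -77987, Σu^3·w = -623359.
So AᵀA·[α, β]ᵀ = Aᵀw: [[4129, 32769]; [32769, 262273]]·[α, β]ᵀ = [-77987, -623359]ᵀ.
Determinant 4129·262273 − 32769² = 9117856.
α = ((-77987)·262273 − 32769·(-623359))/9117856 = -614395/207224; β = (4129·(-623359) − 32769·(-77987))/9117856 = -415757/207224.

α = -2.96, β = -2.01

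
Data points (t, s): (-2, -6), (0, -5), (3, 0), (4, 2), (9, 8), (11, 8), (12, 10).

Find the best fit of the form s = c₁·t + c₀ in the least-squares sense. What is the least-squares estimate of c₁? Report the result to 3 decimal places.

With design matrix X, XᵀX = [[375, 37]; [37, 7]] and Xᵀs = [300, 17]ᵀ.
Δ = 375·7 − 37² = 1256.
c₁ = (300·7 − 37·17)/1256 = 1471/1256; c₀ = (375·17 − 37·300)/1256 = -4725/1256.

c₁ = 1.171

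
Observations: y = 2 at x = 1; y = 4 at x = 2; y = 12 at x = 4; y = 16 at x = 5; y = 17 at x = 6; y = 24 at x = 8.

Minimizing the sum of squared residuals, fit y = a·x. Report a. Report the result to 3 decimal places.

a = 2.959

Compute the Gram sums: Σx·x = 146.
Moment sums: Σx·y = 432.
Normal equations: [[146]]·[a]ᵀ = [432]ᵀ.
a = 432/146 = 2.9589.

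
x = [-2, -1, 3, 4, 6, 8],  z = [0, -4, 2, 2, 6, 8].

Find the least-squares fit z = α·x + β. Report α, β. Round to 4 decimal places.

Entries of MᵀM: Σx·x = 130, Σx = 18, Σ1 = 6.
For Mᵀz: Σx·z = 118, Σz = 14.
Eliminating β: 6·(row 1) − 18·(row 2) gives 456·α = 6·118 − 18·14 = 456, so α = 1.
Then β = (14 − 18·1)/6 = -2/3.

α = 1.0000, β = -0.6667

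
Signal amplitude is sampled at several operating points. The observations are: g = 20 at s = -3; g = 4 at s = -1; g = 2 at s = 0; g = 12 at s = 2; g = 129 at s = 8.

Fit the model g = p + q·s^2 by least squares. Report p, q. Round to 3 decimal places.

Compute the Gram sums: Σ1 = 5, Σs^2 = 78, Σs^2·s^2 = 4194.
And Σg = 167, Σs^2·g = 8488.
det = 5·4194 − 78² = 14886.
p = (167·4194 − 78·8488)/14886 = 6389/2481; q = (5·8488 − 78·167)/14886 = 14707/7443.

p = 2.575, q = 1.976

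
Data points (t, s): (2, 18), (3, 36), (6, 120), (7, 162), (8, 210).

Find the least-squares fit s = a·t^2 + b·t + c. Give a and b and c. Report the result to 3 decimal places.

a = 3.163, b = 0.192, c = 5.734

Entries of XᵀX: Σt^2·t^2 = 7890, Σt^2·t = 1106, Σt^2 = 162, Σt·t = 162, Σt = 26, Σ1 = 5.
And Σt^2·s = 26094, Σt·s = 3678, Σs = 546.
Inverting the 3×3 Gram matrix, [a, b, c]ᵀ = [642/203, 39/203, 1164/203]ᵀ.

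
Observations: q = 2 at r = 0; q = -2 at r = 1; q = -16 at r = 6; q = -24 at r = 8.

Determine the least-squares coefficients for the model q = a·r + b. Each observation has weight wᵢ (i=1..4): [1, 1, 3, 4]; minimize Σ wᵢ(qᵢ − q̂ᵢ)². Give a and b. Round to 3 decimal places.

With design matrix M, MᵀWM = [[365, 51]; [51, 9]] and MᵀWq = [-1058, -144]ᵀ.
Δ = 365·9 − 51² = 684.
a = ((-1058)·9 − 51·(-144))/684 = -121/38; b = (365·(-144) − 51·(-1058))/684 = 233/114.

a = -3.184, b = 2.044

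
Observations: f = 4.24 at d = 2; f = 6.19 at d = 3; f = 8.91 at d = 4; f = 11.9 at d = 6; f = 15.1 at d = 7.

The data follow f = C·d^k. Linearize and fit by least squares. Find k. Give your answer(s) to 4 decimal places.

k = 0.9908

Taking logs, ln f = k·ln d + ln C, so regress ln f on ln d.
Σln d = 6.9157, Σ(ln d)² = 10.6062, Σln f = 10.6459, Σln d·ln f = 15.7560.
Equations: 10.6062·k + 6.9157·ln C = 15.7560;  6.9157·k + 5·ln C = 10.6459.
Solving (det = 5.2037): k = 0.99079, ln C = 0.75878.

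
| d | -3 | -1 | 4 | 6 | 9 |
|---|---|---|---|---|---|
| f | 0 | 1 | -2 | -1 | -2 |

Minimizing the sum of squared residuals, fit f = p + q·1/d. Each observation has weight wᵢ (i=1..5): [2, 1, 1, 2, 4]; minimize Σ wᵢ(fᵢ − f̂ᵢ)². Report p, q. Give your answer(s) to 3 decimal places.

XᵀWX·[p, q]ᵀ = XᵀWf reads: 10·p + (-23/36)·q = -11;  (-23/36)·p + (1801/1296)·q = -49/18.
(Σwᵢ·1 = 10, Σwᵢ·1/d = -23/36, Σwᵢ·1/d·1/d = 1801/1296, Σwᵢ·f = -11, Σwᵢ·1/d·f = -49/18.)
Δ = 10·(1801/1296) − (-23/36)² = 5827/432.
p = ((-11)·(1801/1296) − (-23/36)·(-49/18))/(5827/432) = -7355/5827; q = (10·(-49/18) − (-23/36)·(-11))/(5827/432) = -14796/5827.

p = -1.262, q = -2.539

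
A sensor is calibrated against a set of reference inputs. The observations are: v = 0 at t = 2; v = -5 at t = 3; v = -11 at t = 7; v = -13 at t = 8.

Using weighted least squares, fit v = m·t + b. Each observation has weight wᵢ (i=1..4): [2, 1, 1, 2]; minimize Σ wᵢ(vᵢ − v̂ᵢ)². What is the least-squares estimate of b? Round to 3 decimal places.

b = 3.227

The normal equations are: 194·m + 30·b = -300;  30·m + 6·b = -42.
Determinant 194·6 − 30² = 264.
m = ((-300)·6 − 30·(-42))/264 = -45/22; b = (194·(-42) − 30·(-300))/264 = 71/22.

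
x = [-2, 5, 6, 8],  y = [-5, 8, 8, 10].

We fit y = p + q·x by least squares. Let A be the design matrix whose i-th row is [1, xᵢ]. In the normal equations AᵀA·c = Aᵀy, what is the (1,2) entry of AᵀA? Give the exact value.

17

Row 1 ↔ basis 1, column 2 ↔ basis x, so (AᵀA)_{1,2} = Σᵢ x = (1)·(-2) + (1)·(5) + (1)·(6) + (1)·(8) = 17.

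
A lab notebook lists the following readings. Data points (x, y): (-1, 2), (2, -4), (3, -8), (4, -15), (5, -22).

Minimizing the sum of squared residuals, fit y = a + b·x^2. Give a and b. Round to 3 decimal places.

a = 1.159, b = -0.960

Sums needed: Σ1 = 5, Σx^2 = 55, Σx^2·x^2 = 979.
Right-hand side: Σy = -47, Σx^2·y = -876.
So MᵀM·[a, b]ᵀ = Mᵀy: [[5, 55]; [55, 979]]·[a, b]ᵀ = [-47, -876]ᵀ.
Δ = 5·979 − 55² = 1870.
a = ((-47)·979 − 55·(-876))/1870 = 197/170; b = (5·(-876) − 55·(-47))/1870 = -359/374.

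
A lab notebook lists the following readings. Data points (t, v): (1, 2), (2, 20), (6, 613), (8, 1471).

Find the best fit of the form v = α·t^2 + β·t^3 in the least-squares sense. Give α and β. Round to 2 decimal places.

With design matrix A, AᵀA = [[5409, 40577]; [40577, 308865]] and Aᵀv = [116294, 885722]ᵀ.
det = 5409·308865 − 40577² = 24157856.
α = (116294·308865 − 40577·885722)/24157856 = -5198821/6039464; β = (5409·885722 − 40577·116294)/24157856 = 18002165/6039464.

α = -0.86, β = 2.98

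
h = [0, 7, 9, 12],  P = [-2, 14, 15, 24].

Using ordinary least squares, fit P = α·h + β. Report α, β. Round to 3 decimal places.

α = 2.103, β = -1.968

Compute the Gram sums: Σh·h = 274, Σh = 28, Σ1 = 4.
And Σh·P = 521, ΣP = 51.
So MᵀM·[α, β]ᵀ = MᵀP: [[274, 28]; [28, 4]]·[α, β]ᵀ = [521, 51]ᵀ.
Eliminating β: 4·(row 1) − 28·(row 2) gives 312·α = 4·521 − 28·51 = 656, so α = 82/39.
Then β = (51 − 28·(82/39))/4 = -307/156.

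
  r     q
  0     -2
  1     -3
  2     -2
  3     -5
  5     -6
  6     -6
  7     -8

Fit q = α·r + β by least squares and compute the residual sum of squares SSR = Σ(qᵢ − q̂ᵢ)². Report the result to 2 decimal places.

SSR = 3.53

Entries of XᵀX: Σr·r = 124, Σr = 24, Σ1 = 7.
And Σr·q = -144, Σq = -32.
Eliminating β: 7·(row 1) − 24·(row 2) gives 292·α = 7·(-144) − 24·(-32) = -240, so α = -60/73.
Then β = ((-32) − 24·(-60/73))/7 = -128/73.
Residuals: -18/73, -31/73, 102/73, -57/73, -10/73, 50/73, -36/73; SSR = 258/73.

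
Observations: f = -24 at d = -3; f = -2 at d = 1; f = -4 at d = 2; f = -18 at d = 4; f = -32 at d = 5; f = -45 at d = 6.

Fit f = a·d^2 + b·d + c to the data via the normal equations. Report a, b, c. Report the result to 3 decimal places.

a = -1.588, b = 2.352, c = -2.623

The normal equations are: 2275·a + 387·b + 91·c = -2942;  387·a + 91·b + 15·c = -440;  91·a + 15·b + 6·c = -125.
(Σd^2·d^2 = 2275, Σd^2·d = 387, Σd^2 = 91, Σd·d = 91, Σd = 15, Σ1 = 6, Σd^2·f = -2942, Σd·f = -440, Σf = -125.)
Inverting the 3×3 Gram matrix, [a, b, c]ᵀ = [-106901/67300, 158317/67300, -44136/16825]ᵀ.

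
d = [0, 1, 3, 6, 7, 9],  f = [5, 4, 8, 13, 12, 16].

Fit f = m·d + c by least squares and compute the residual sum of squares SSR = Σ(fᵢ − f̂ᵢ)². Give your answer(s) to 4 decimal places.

Sums needed: Σd·d = 176, Σd = 26, Σ1 = 6.
And Σd·f = 334, Σf = 58.
So AᵀA·[m, c]ᵀ = Aᵀf: [[176, 26]; [26, 6]]·[m, c]ᵀ = [334, 58]ᵀ.
Determinant 176·6 − 26² = 380.
m = (334·6 − 26·58)/380 = 124/95; c = (176·58 − 26·334)/380 = 381/95.
Residuals: 94/95, -25/19, 7/95, 22/19, -109/95, 23/95; SSR = 516/95.

SSR = 5.4316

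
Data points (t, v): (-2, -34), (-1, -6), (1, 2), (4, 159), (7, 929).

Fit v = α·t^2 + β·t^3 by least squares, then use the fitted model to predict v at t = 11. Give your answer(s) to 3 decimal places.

v̂ = 3757.894

The normal system MᵀM·[α, β]ᵀ = Mᵀv is [[2675, 17799]; [17799, 121811]]·[α, β]ᵀ = [47925, 329103]ᵀ.
Determinant 2675·121811 − 17799² = 9040024.
α = (47925·121811 − 17799·329103)/9040024 = -9956061/4520012; β = (2675·329103 − 17799·47925)/9040024 = 13666725/4520012.
At t = 11: v̂ = (-9956061/4520012)·(121) + (13666725/4520012)·(1331) = 8492863797/2260006.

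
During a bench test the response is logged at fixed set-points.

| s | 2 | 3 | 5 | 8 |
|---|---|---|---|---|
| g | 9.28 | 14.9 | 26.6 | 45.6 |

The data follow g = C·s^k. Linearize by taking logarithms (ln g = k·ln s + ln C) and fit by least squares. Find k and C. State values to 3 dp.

Taking logs, ln g = k·ln s + ln C, so regress ln g on ln s.
Σln s = 5.4806, Σ(ln s)² = 8.6018, Σln g = 12.0300, Σln s·ln g = 17.7357.
Normal system: [[8.6018, 5.4806]; [5.4806, 4]]·[k, ln C]ᵀ = [17.7357, 12.0300]ᵀ.
Δ = 8.6018·4 − (5.4806)² = 4.3697; k = (17.7357·4 − 5.4806·12.0300)/4.3697 = 1.14663, ln C = (8.6018·12.0300 − 5.4806·17.7357)/4.3697 = 1.43644, so C = exp(1.43644) = 4.20570.

k = 1.147, C = 4.206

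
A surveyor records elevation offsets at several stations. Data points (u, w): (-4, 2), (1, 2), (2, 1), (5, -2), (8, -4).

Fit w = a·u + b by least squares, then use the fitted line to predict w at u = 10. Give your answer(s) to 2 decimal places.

ŵ = -4.28

The normal system AᵀA·[a, b]ᵀ = Aᵀw is [[110, 12]; [12, 5]]·[a, b]ᵀ = [-46, -1]ᵀ.
det = 110·5 − 12² = 406.
a = ((-46)·5 − 12·(-1))/406 = -109/203; b = (110·(-1) − 12·(-46))/406 = 221/203.
At u = 10: ŵ = (-109/203)·(10) + (221/203)·(1) = -869/203.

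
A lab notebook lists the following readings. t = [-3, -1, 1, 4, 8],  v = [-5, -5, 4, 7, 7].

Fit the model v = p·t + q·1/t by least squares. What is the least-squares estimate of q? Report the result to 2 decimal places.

Sums needed: Σt·t = 91, Σt·1/t = 5, Σ1/t·1/t = 1261/576.
Moment sums: Σt·v = 108, Σ1/t·v = 319/24.
So MᵀM·[p, q]ᵀ = Mᵀv: [[91, 5]; [5, 1261/576]]·[p, q]ᵀ = [108, 319/24]ᵀ.
Eliminating q: (1261/576)·(row 1) − 5·(row 2) gives (100351/576)·p = (1261/576)·108 − 5·(319/24) = 8159/48, so p = 97908/100351.
Then q = ((319/24) − 5·(97908/100351))/(1261/576) = 385656/100351.

q = 3.84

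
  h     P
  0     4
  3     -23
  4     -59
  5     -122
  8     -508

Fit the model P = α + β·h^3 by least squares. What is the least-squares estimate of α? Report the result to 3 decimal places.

α = 4.050

With design matrix M, MᵀM = [[5, 728]; [728, 282594]] and MᵀP = [-708, -279743]ᵀ.
Determinant 5·282594 − 728² = 882986.
α = ((-708)·282594 − 728·(-279743))/882986 = 137552/33961; β = (5·(-279743) − 728·(-708))/882986 = -883291/882986.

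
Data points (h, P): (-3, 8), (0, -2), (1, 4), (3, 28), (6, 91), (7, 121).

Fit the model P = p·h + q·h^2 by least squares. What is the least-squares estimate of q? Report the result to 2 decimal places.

q = 2.00

The normal equations are: 104·p + 560·q = 1457;  560·p + 3860·q = 9533.
Δ = 104·3860 − 560² = 87840.
p = (1457·3860 − 560·9533)/87840 = 4759/1464; q = (104·9533 − 560·1457)/87840 = 7313/3660.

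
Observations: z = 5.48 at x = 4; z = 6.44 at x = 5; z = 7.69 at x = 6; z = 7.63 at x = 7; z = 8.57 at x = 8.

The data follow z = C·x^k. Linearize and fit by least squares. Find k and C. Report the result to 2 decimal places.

Linearized form: ln z = k·ln x + ln C. From the 5 transformed points,
Over the data: Σln x = 8.8128, Σ(ln x)² = 15.8331, Σln z = 9.7839, Σln x·ln z = 17.4324.
Normal system: [[15.8331, 8.8128]; [8.8128, 5]]·[k, ln C]ᵀ = [17.4324, 9.7839]ᵀ.
Slope k = (n·Σln x·ln z − Σln x·Σln z)/(n·Σ(ln x)² − (Σln x)²) = (5·17.4324 − 8.8128·9.7839)/1.4995 = 0.62536; ln C = (Σln z − k·Σln x)/n = 0.85455, so C = exp(0.85455) = 2.35032.

k = 0.63, C = 2.35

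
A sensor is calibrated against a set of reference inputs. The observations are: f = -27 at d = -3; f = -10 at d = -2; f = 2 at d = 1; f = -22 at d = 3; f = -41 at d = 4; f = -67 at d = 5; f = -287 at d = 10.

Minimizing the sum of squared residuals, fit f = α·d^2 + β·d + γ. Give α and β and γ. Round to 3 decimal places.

α = -2.993, β = 0.902, γ = 3.242

Compute the Gram sums: Σd^2·d^2 = 11060, Σd^2·d = 1182, Σd^2 = 164, Σd·d = 164, Σd = 18, Σ1 = 7.
Moment sums: Σd^2·f = -31510, Σd·f = -3332, Σf = -452.
Solving the 3×3 system (Gaussian elimination) gives α = -1422774/475289, β = 428779/475289, γ = 1540898/475289.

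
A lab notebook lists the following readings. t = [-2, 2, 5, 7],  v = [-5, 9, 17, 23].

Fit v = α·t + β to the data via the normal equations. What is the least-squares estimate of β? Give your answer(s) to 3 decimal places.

From the data, Σt·t = 82, Σt = 12, Σ1 = 4.
And Σt·v = 274, Σv = 44.
MᵀM·[α, β]ᵀ = Mᵀv becomes [[82, 12]; [12, 4]]·[α, β]ᵀ = [274, 44]ᵀ.
det = 82·4 − 12² = 184.
α = (274·4 − 12·44)/184 = 71/23; β = (82·44 − 12·274)/184 = 40/23.

β = 1.739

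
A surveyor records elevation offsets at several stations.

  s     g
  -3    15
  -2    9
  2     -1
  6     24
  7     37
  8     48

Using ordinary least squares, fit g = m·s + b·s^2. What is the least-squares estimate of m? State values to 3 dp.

Setting ∂/∂m … = 0 gives: 166·m + 1044·b = 722;  1044·m + 7906·b = 5916.
Eliminating b: 7906·(row 1) − 1044·(row 2) gives 222460·m = 7906·722 − 1044·5916 = -468172, so m = -117043/55615.
Then b = (5916 − 1044·(-117043/55615))/7906 = 57072/55615.

m = -2.105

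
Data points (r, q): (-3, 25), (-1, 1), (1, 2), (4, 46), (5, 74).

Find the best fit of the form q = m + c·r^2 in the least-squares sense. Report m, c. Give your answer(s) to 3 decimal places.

m = -1.728, c = 3.012

From the data, Σ1 = 5, Σr^2 = 52, Σr^2·r^2 = 964.
Right-hand side: Σq = 148, Σr^2·q = 2814.
Normal equations: [[5, 52]; [52, 964]]·[m, c]ᵀ = [148, 2814]ᵀ.
Determinant 5·964 − 52² = 2116.
m = (148·964 − 52·2814)/2116 = -914/529; c = (5·2814 − 52·148)/2116 = 3187/1058.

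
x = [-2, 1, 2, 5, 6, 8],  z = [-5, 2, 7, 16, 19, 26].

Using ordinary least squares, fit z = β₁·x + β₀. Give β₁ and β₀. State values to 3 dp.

MᵀM·[β₁, β₀]ᵀ = Mᵀz reads: 134·β₁ + 20·β₀ = 428;  20·β₁ + 6·β₀ = 65.
Eliminating β₀: 6·(row 1) − 20·(row 2) gives 404·β₁ = 6·428 − 20·65 = 1268, so β₁ = 317/101.
Then β₀ = (65 − 20·(317/101))/6 = 75/202.

β₁ = 3.139, β₀ = 0.371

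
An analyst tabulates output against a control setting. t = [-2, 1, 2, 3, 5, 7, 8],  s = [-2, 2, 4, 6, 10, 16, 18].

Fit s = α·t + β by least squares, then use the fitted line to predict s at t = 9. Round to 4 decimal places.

Normal-equation sums: Σt·t = 156, Σt = 24, Σ1 = 7.
Right-hand side: Σt·s = 338, Σs = 54.
Normal equations: [[156, 24]; [24, 7]]·[α, β]ᵀ = [338, 54]ᵀ.
Eliminating β: 7·(row 1) − 24·(row 2) gives 516·α = 7·338 − 24·54 = 1070, so α = 535/258.
Then β = (54 − 24·(535/258))/7 = 26/43.
At t = 9: ŝ = (535/258)·(9) + (26/43)·(1) = 1657/86.

ŝ = 19.2674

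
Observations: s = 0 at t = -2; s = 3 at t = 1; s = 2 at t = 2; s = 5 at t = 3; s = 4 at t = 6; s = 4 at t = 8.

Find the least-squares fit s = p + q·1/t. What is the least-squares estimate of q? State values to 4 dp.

Forming XᵀX = [[6, 13/8]; [13/8, 953/576]] and Xᵀs = [18, 41/6]ᵀ gives XᵀX·[p, q]ᵀ = Xᵀs.
Determinant 6·(953/576) − (13/8)² = 1399/192.
p = (18·(953/576) − (13/8)·(41/6))/(1399/192) = 3586/1399; q = (6·(41/6) − (13/8)·18)/(1399/192) = 2256/1399.

q = 1.6126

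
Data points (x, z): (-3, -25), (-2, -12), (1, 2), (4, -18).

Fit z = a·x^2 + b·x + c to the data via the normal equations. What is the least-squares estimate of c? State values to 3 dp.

Compute the Gram sums: Σx^2·x^2 = 354, Σx^2·x = 30, Σx^2 = 30, Σx·x = 30, Σx = 0, Σ1 = 4.
And Σx^2·z = -559, Σx·z = 29, Σz = -53.
AᵀA·[a, b, c]ᵀ = Aᵀz becomes [[354, 30, 30]; [30, 30, 0]; [30, 0, 4]]·[a, b, c]ᵀ = [-559, 29, -53]ᵀ.
Inverting the 3×3 Gram matrix, [a, b, c]ᵀ = [-127/66, 159/55, 13/11]ᵀ.

c = 1.182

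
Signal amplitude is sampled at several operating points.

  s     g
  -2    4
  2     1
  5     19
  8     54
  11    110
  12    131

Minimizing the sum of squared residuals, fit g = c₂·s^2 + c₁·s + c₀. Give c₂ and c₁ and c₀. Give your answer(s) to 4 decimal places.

Entries of MᵀM: Σs^2·s^2 = 40130, Σs^2·s = 3696, Σs^2 = 362, Σs·s = 362, Σs = 36, Σ1 = 6.
For Mᵀg: Σs^2·g = 36125, Σs·g = 3303, Σg = 319.
MᵀM·[c₂, c₁, c₀]ᵀ = Mᵀg becomes [[40130, 3696, 362]; [3696, 362, 36]; [362, 36, 6]]·[c₂, c₁, c₀]ᵀ = [36125, 3303, 319]ᵀ.
Inverting the 3×3 Gram matrix, [c₂, c₁, c₀]ᵀ = [260587/260750, -239403/260750, -211228/130375]ᵀ.

c₂ = 0.9994, c₁ = -0.9181, c₀ = -1.6202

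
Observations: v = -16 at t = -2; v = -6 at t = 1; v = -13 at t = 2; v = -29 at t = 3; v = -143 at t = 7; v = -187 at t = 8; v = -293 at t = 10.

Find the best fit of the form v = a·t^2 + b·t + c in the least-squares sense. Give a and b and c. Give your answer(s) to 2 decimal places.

With design matrix X, XᵀX = [[16611, 1883, 231]; [1883, 231, 29]; [231, 29, 7]] and Xᵀv = [-48658, -5514, -687]ᵀ.
Row-reducing yields a = -1436431/486178, b = 42631/69454, c = -110641/34727.

a = -2.95, b = 0.61, c = -3.19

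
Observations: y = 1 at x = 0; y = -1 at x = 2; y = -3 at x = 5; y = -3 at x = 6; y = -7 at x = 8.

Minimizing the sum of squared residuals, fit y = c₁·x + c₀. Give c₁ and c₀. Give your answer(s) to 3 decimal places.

c₁ = -0.892, c₀ = 1.147

From the data, Σx·x = 129, Σx = 21, Σ1 = 5.
For Mᵀy: Σx·y = -91, Σy = -13.
Normal equations: [[129, 21]; [21, 5]]·[c₁, c₀]ᵀ = [-91, -13]ᵀ.
Determinant 129·5 − 21² = 204.
c₁ = ((-91)·5 − 21·(-13))/204 = -91/102; c₀ = (129·(-13) − 21·(-91))/204 = 39/34.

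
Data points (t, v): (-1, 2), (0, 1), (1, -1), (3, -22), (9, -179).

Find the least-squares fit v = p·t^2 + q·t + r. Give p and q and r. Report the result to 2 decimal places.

p = -2.03, q = -1.80, r = 1.95

AᵀA·[p, q, r]ᵀ = Aᵀv reads: 6644·p + 756·q + 92·r = -14696;  756·p + 92·q + 12·r = -1680;  92·p + 12·q + 5·r = -199.
Row-reducing yields p = -1202/591, q = -355/197, r = 1151/591.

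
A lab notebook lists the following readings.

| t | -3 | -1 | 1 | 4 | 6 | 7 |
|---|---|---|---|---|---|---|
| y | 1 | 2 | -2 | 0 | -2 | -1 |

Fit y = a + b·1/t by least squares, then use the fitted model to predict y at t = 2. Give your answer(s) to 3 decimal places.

ŷ = -1.322

Entries of MᵀM: Σ1 = 6, Σ1/t = 19/84, Σ1/t·1/t = 15677/7056.
For Mᵀy: Σy = -2, Σ1/t·y = -101/21.
Normal equations: [[6, 19/84]; [19/84, 15677/7056]]·[a, b]ᵀ = [-2, -101/21]ᵀ.
Eliminating b: (15677/7056)·(row 1) − (19/84)·(row 2) gives (93701/7056)·a = (15677/7056)·(-2) − (19/84)·(-101/21) = -11839/3528, so a = -23678/93701.
Then b = ((-101/21) − (19/84)·(-23678/93701))/(15677/7056) = -200424/93701.
At t = 2: ŷ = (-23678/93701)·(1) + (-200424/93701)·(1/2) = -123890/93701.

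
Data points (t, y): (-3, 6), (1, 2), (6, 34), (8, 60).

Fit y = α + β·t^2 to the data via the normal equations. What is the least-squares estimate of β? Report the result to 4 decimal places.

β = 0.9453

Entries of MᵀM: Σ1 = 4, Σt^2 = 110, Σt^2·t^2 = 5474.
Right-hand side: Σy = 102, Σt^2·y = 5120.
Normal equations: [[4, 110]; [110, 5474]]·[α, β]ᵀ = [102, 5120]ᵀ.
Eliminating β: 5474·(row 1) − 110·(row 2) gives 9796·α = 5474·102 − 110·5120 = -4852, so α = -1213/2449.
Then β = (5120 − 110·(-1213/2449))/5474 = 2315/2449.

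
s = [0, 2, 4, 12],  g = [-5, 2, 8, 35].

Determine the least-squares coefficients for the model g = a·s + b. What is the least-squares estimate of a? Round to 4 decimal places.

a = 3.3253

The normal system XᵀX·[a, b]ᵀ = Xᵀg is [[164, 18]; [18, 4]]·[a, b]ᵀ = [456, 40]ᵀ.
det = 164·4 − 18² = 332.
a = (456·4 − 18·40)/332 = 276/83; b = (164·40 − 18·456)/332 = -412/83.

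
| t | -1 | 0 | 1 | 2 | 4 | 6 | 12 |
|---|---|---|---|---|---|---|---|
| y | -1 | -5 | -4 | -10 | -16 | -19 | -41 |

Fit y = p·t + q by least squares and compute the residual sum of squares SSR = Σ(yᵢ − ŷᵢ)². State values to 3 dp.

SSR = 17.529

From the data, Σt·t = 202, Σt = 24, Σ1 = 7.
Right-hand side: Σt·y = -693, Σy = -96.
Determinant 202·7 − 24² = 838.
p = ((-693)·7 − 24·(-96))/838 = -2547/838; q = (202·(-96) − 24·(-693))/838 = -1380/419.
Residuals: -625/838, -715/419, 1955/838, -263/419, -230/419, 1060/419, -517/419; SSR = 14689/838.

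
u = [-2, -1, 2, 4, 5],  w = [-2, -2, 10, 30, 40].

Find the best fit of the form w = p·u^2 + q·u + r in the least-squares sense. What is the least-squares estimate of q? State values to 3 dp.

q = 3.185

With design matrix A, AᵀA = [[914, 188, 50]; [188, 50, 8]; [50, 8, 5]] and Aᵀw = [1510, 346, 76]ᵀ.
Row-reducing yields p = 509/519, q = 551/173, r = 154/519.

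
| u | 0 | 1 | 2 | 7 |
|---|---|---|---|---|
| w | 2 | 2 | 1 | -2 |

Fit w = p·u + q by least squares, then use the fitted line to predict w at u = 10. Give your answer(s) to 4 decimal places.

From the data, Σu·u = 54, Σu = 10, Σ1 = 4.
Right-hand side: Σu·w = -10, Σw = 3.
So XᵀX·[p, q]ᵀ = Xᵀw: [[54, 10]; [10, 4]]·[p, q]ᵀ = [-10, 3]ᵀ.
Eliminating q: 4·(row 1) − 10·(row 2) gives 116·p = 4·(-10) − 10·3 = -70, so p = -35/58.
Then q = (3 − 10·(-35/58))/4 = 131/58.
At u = 10: ŵ = (-35/58)·(10) + (131/58)·(1) = -219/58.

ŵ = -3.7759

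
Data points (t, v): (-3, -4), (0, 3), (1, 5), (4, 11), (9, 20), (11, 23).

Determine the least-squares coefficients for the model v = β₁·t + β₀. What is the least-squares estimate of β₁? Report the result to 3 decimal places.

β₁ = 1.910

Forming AᵀA = [[228, 22]; [22, 6]] and Aᵀv = [494, 58]ᵀ gives AᵀA·[β₁, β₀]ᵀ = Aᵀv.
Eliminating β₀: 6·(row 1) − 22·(row 2) gives 884·β₁ = 6·494 − 22·58 = 1688, so β₁ = 422/221.
Then β₀ = (58 − 22·(422/221))/6 = 589/221.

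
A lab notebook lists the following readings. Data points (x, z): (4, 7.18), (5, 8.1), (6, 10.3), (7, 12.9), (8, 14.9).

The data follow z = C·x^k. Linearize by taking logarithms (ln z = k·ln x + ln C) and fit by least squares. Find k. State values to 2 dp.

k = 1.10

Let Y = ln z. Fitting Y = k·ln x + ln C by least squares:
Σln x = 8.8128, Σ(ln x)² = 15.8331, Σln z = 11.6539, Σln x·ln z = 20.8716.
Normal system: [[15.8331, 8.8128]; [8.8128, 5]]·[k, ln C]ᵀ = [20.8716, 11.6539]ᵀ.
Solving (det = 1.4995): k = 1.10312, ln C = 0.38645.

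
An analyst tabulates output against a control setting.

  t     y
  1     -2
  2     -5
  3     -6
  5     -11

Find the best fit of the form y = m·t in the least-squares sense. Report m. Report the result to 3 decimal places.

m = -2.179

Entries of MᵀM: Σt·t = 39.
And Σt·y = -85.
So MᵀM·[m]ᵀ = Mᵀy: [[39]]·[m]ᵀ = [-85]ᵀ.
Hence m = -85 / 39 ≈ -2.17949.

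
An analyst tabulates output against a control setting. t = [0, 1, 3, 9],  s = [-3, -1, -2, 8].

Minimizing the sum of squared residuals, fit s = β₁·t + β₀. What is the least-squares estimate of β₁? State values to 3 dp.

β₁ = 1.200

From the data, Σt·t = 91, Σt = 13, Σ1 = 4.
And Σt·s = 65, Σs = 2.
Eliminating β₀: 4·(row 1) − 13·(row 2) gives 195·β₁ = 4·65 − 13·2 = 234, so β₁ = 6/5.
Then β₀ = (2 − 13·(6/5))/4 = -17/5.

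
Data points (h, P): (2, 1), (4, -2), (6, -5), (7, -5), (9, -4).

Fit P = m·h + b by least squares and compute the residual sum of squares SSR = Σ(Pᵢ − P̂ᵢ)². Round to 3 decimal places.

SSR = 7.884

MᵀM·[m, b]ᵀ = MᵀP reads: 186·m + 28·b = -107;  28·m + 5·b = -15.
(Σh·h = 186, Σh = 28, Σ1 = 5, Σh·P = -107, ΣP = -15.)
Determinant 186·5 − 28² = 146.
m = ((-107)·5 − 28·(-15))/146 = -115/146; b = (186·(-15) − 28·(-107))/146 = 103/73.
Residuals: 85/73, -19/73, -123/73, -131/146, 245/146; SSR = 1151/146.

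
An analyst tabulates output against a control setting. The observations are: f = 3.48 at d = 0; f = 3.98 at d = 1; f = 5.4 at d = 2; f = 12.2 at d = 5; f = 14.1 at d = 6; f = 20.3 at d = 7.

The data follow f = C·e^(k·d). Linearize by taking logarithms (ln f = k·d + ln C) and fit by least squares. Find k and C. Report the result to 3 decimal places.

Taking logs, ln f = k·d + ln C, so regress ln f on d.
XᵀX = [[115.0000, 21.0000]; [21.0000, 6]], rhs = [54.2127, 12.4729]ᵀ  (here Σd = 21.0000, Σ(d)² = 115.0000, Σln f = 12.4729, Σd·ln f = 54.2127).
Δ = 115.0000·6 − (21.0000)² = 249.0000; k = (54.2127·6 − 21.0000·12.4729)/249.0000 = 0.25439, ln C = (115.0000·12.4729 − 21.0000·54.2127)/249.0000 = 1.18845, so C = exp(1.18845) = 3.28197.

k = 0.254, C = 3.282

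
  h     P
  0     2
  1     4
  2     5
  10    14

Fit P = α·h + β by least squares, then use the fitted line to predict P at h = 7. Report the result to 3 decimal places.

P̂ = 10.598

The normal equations are: 105·α + 13·β = 154;  13·α + 4·β = 25.
(Σh·h = 105, Σh = 13, Σ1 = 4, Σh·P = 154, ΣP = 25.)
Determinant 105·4 − 13² = 251.
α = (154·4 − 13·25)/251 = 291/251; β = (105·25 − 13·154)/251 = 623/251.
At h = 7: P̂ = (291/251)·(7) + (623/251)·(1) = 2660/251.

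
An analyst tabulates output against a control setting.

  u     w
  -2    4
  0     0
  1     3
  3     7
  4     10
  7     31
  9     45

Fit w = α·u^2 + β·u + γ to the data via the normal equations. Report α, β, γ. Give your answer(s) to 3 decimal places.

Compute the Gram sums: Σu^2·u^2 = 9316, Σu^2·u = 1156, Σu^2 = 160, Σu·u = 160, Σu = 22, Σ1 = 7.
Right-hand side: Σu^2·w = 5406, Σu·w = 678, Σw = 100.
Normal equations: [[9316, 1156, 160]; [1156, 160, 22]; [160, 22, 7]]·[α, β, γ]ᵀ = [5406, 678, 100]ᵀ.
Solving the 3×3 system (Gaussian elimination) gives α = 1675/3192, β = 737/3192, γ = 119/76.

α = 0.525, β = 0.231, γ = 1.566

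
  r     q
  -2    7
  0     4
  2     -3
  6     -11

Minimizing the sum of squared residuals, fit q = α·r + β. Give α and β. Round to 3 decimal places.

α = -2.329, β = 2.743

Normal-equation sums: Σr·r = 44, Σr = 6, Σ1 = 4.
Right-hand side: Σr·q = -86, Σq = -3.
det = 44·4 − 6² = 140.
α = ((-86)·4 − 6·(-3))/140 = -163/70; β = (44·(-3) − 6·(-86))/140 = 96/35.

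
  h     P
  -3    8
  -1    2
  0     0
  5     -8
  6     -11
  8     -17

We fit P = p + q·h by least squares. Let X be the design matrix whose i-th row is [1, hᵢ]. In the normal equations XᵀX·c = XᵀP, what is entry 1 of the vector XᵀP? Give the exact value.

Entry 1 ↔ basis 1, so (XᵀP)_{1} = Σᵢ Pᵢ = (1)·(8) + (1)·(2) + (1)·(0) + (1)·(-8) + (1)·(-11) + (1)·(-17) = -26.

-26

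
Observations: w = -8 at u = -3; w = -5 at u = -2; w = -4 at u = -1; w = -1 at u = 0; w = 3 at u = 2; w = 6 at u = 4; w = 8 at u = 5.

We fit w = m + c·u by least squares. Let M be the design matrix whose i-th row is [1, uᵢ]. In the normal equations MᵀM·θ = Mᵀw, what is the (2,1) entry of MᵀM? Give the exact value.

Row 2 ↔ basis u, column 1 ↔ basis 1, so (MᵀM)_{2,1} = Σᵢ u = (-3)·(1) + (-2)·(1) + (-1)·(1) + (0)·(1) + (2)·(1) + (4)·(1) + (5)·(1) = 5.

5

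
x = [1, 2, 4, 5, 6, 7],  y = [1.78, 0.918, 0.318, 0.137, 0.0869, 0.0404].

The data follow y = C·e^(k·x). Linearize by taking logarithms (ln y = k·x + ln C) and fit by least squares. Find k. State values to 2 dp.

Linearized form: ln y = k·x + ln C. From the 6 transformed points,
Σx = 25.0000, Σ(x)² = 131.0000, Σln y = -8.2943, Σx·ln y = -51.2367.
Normal system: [[131.0000, 25.0000]; [25.0000, 6]]·[k, ln C]ᵀ = [-51.2367, -8.2943]ᵀ.
Slope k = (n·Σx·ln y − Σx·Σln y)/(n·Σ(x)² − (Σx)²) = (6·-51.2367 − 25.0000·-8.2943)/161.0000 = -0.62150; ln C = (Σln y − k·Σx)/n = 1.20719.

k = -0.62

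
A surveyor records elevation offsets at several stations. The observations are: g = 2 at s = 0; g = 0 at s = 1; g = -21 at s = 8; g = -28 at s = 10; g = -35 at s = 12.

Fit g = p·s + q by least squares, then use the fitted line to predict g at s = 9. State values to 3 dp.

ĝ = -25.021

Sums needed: Σs·s = 309, Σs = 31, Σ1 = 5.
Moment sums: Σs·g = -868, Σg = -82.
AᵀA·[p, q]ᵀ = Aᵀg becomes [[309, 31]; [31, 5]]·[p, q]ᵀ = [-868, -82]ᵀ.
Determinant 309·5 − 31² = 584.
p = ((-868)·5 − 31·(-82))/584 = -899/292; q = (309·(-82) − 31·(-868))/584 = 785/292.
At s = 9: ĝ = (-899/292)·(9) + (785/292)·(1) = -3653/146.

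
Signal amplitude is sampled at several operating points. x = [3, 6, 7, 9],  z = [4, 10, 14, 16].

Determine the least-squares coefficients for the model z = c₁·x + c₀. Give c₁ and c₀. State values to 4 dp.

Setting ∂/∂c₁ … = 0 gives: 175·c₁ + 25·c₀ = 314;  25·c₁ + 4·c₀ = 44.
Δ = 175·4 − 25² = 75.
c₁ = (314·4 − 25·44)/75 = 52/25; c₀ = (175·44 − 25·314)/75 = -2.

c₁ = 2.0800, c₀ = -2.0000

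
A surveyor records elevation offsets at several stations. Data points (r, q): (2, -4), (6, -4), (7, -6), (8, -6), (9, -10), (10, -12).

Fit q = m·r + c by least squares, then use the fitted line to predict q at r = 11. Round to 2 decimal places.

q̂ = -10.80

Entries of AᵀA: Σr·r = 334, Σr = 42, Σ1 = 6.
Right-hand side: Σr·q = -332, Σq = -42.
Δ = 334·6 − 42² = 240.
m = ((-332)·6 − 42·(-42))/240 = -19/20; c = (334·(-42) − 42·(-332))/240 = -7/20.
At r = 11: q̂ = (-19/20)·(11) + (-7/20)·(1) = -54/5.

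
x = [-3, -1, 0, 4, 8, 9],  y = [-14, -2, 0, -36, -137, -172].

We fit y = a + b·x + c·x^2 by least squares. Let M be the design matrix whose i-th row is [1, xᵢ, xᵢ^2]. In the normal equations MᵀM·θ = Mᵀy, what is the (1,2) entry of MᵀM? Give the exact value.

17

Row 1 ↔ basis 1, column 2 ↔ basis x, so (MᵀM)_{1,2} = Σᵢ x = (1)·(-3) + (1)·(-1) + (1)·(0) + (1)·(4) + (1)·(8) + (1)·(9) = 17.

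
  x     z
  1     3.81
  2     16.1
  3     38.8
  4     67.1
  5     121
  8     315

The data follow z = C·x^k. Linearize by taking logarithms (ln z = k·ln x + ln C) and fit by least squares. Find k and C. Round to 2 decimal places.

k = 2.13, C = 3.74

With ln zᵢ as the transformed response and ln xᵢ as the regressor:
AᵀA = [[10.5236, 6.8669]; [6.8669, 6]], rhs = [31.4570, 22.5294]ᵀ  (here Σln x = 6.8669, Σ(ln x)² = 10.5236, Σln z = 22.5294, Σln x·ln z = 31.4570).
Solving (det = 15.9867): k = 2.12889, ln C = 1.31841, so C = exp(1.31841) = 3.73748.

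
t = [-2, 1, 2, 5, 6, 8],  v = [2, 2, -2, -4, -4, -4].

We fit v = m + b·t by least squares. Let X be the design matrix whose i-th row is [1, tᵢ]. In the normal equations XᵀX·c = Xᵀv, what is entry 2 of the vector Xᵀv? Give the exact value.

-82

Entry 2 ↔ basis t, so (Xᵀv)_{2} = Σᵢ (t)·vᵢ = (-2)·(2) + (1)·(2) + (2)·(-2) + (5)·(-4) + (6)·(-4) + (8)·(-4) = -82.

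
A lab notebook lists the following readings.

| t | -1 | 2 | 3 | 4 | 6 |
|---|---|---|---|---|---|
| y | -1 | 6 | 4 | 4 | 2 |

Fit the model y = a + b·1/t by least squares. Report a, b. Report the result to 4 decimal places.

Entries of XᵀX: Σ1 = 5, Σ1/t = 1/4, Σ1/t·1/t = 209/144.
Right-hand side: Σy = 15, Σ1/t·y = 20/3.
Δ = 5·(209/144) − (1/4)² = 259/36.
a = (15·(209/144) − (1/4)·(20/3))/(259/36) = 2895/1036; b = (5·(20/3) − (1/4)·15)/(259/36) = 1065/259.

a = 2.7944, b = 4.1120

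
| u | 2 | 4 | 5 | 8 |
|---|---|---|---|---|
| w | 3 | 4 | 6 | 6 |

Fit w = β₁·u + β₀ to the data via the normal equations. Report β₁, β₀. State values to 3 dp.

Forming XᵀX = [[109, 19]; [19, 4]] and Xᵀw = [100, 19]ᵀ gives XᵀX·[β₁, β₀]ᵀ = Xᵀw.
Eliminating β₀: 4·(row 1) − 19·(row 2) gives 75·β₁ = 4·100 − 19·19 = 39, so β₁ = 13/25.
Then β₀ = (19 − 19·(13/25))/4 = 57/25.

β₁ = 0.520, β₀ = 2.280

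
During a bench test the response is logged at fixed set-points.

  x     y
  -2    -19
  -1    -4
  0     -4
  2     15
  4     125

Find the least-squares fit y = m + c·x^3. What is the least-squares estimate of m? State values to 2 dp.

The normal system MᵀM·[m, c]ᵀ = Mᵀy is [[5, 63]; [63, 4225]]·[m, c]ᵀ = [113, 8276]ᵀ.
Determinant 5·4225 − 63² = 17156.
m = (113·4225 − 63·8276)/17156 = -43963/17156; c = (5·8276 − 63·113)/17156 = 34261/17156.

m = -2.56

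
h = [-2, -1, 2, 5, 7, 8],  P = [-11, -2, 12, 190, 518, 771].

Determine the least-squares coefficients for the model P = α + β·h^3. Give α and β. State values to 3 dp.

Normal-equation sums: Σ1 = 6, Σh^3 = 979, Σh^3·h^3 = 395547.
Moment sums: ΣP = 1478, Σh^3·P = 596362.
MᵀM·[α, β]ᵀ = MᵀP becomes [[6, 979]; [979, 395547]]·[α, β]ᵀ = [1478, 596362]ᵀ.
Determinant 6·395547 − 979² = 1414841.
α = (1478·395547 − 979·596362)/1414841 = 780068/1414841; β = (6·596362 − 979·1478)/1414841 = 2131210/1414841.

α = 0.551, β = 1.506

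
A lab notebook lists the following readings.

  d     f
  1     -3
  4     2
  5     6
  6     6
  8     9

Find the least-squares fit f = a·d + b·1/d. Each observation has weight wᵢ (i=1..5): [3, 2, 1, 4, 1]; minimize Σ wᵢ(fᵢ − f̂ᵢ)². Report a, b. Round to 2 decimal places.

a = 1.12, b = -4.25

With design matrix A, AᵀWA = [[268, 11]; [11, 47401/14400]] and AᵀWf = [253, -67/40]ᵀ.
Eliminating b: (47401/14400)·(row 1) − 11·(row 2) gives (2740267/3600)·a = (47401/14400)·253 − 11·(-67/40) = 12257773/14400, so a = 12257773/10961068.
Then b = ((-67/40) − 11·(12257773/10961068))/(47401/14400) = -11634840/2740267.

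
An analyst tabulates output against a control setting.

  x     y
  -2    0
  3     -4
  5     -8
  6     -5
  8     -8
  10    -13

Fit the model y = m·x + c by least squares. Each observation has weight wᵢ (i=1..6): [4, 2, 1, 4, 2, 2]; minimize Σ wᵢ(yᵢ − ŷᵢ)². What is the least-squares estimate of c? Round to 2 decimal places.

Forming MᵀWM = [[531, 63]; [63, 15]] and MᵀWy = [-572, -78]ᵀ gives MᵀWM·[m, c]ᵀ = MᵀWy.
Eliminating c: 15·(row 1) − 63·(row 2) gives 3996·m = 15·(-572) − 63·(-78) = -3666, so m = -611/666.
Then c = ((-78) − 63·(-611/666))/15 = -299/222.

c = -1.35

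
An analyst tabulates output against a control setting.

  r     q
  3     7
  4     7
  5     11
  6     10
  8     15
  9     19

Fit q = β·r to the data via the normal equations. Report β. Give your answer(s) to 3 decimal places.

Compute the Gram sums: Σr·r = 231.
Right-hand side: Σr·q = 455.
Normal equations: [[231]]·[β]ᵀ = [455]ᵀ.
β = 455/231 = 1.9697.

β = 1.970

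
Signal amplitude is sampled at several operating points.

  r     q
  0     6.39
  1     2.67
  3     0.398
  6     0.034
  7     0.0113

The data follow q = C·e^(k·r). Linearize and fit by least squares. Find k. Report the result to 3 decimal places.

Linearized form: ln q = k·r + ln C. From the 5 transformed points,
AᵀA = [[95.0000, 17.0000]; [17.0000, 5]], rhs = [-53.4509, -5.9488]ᵀ  (here Σr = 17.0000, Σ(r)² = 95.0000, Σln q = -5.9488, Σr·ln q = -53.4509).
Δ = 95.0000·5 − (17.0000)² = 186.0000; k = (-53.4509·5 − 17.0000·-5.9488)/186.0000 = -0.89314, ln C = (95.0000·-5.9488 − 17.0000·-53.4509)/186.0000 = 1.84691.

k = -0.893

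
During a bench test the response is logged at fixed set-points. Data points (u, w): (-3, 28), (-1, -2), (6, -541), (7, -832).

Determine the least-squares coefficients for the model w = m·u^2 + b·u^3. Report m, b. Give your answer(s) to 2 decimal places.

m = -2.97, b = -2.00

With design matrix X, XᵀX = [[3779, 24339]; [24339, 165035]] and Xᵀw = [-59994, -402986]ᵀ.
Eliminating b: 165035·(row 1) − 24339·(row 2) gives 31280344·m = 165035·(-59994) − 24339·(-402986) = -92833536, so m = -11604192/3910043.
Then b = ((-402986) − 24339·(-11604192/3910043))/165035 = -7836266/3910043.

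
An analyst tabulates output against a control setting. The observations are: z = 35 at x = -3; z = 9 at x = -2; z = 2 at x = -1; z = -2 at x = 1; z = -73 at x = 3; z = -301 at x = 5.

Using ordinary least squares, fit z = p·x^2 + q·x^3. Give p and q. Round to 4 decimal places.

p = -2.0446, q = -1.9997

Compute the Gram sums: Σx^2·x^2 = 805, Σx^2·x^3 = 3093, Σx^3·x^3 = 17149.
Moment sums: Σx^2·z = -7831, Σx^3·z = -40617.
Eliminating q: 17149·(row 1) − 3093·(row 2) gives 4238296·p = 17149·(-7831) − 3093·(-40617) = -8665438, so p = -4332719/2119148.
Then q = ((-40617) − 3093·(-4332719/2119148))/17149 = -4237701/2119148.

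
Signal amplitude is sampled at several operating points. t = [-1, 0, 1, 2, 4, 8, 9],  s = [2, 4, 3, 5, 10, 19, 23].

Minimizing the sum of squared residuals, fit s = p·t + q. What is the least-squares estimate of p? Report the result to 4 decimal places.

With design matrix M, MᵀM = [[167, 23]; [23, 7]] and Mᵀs = [410, 66]ᵀ.
Determinant 167·7 − 23² = 640.
p = (410·7 − 23·66)/640 = 169/80; q = (167·66 − 23·410)/640 = 199/80.

p = 2.1125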